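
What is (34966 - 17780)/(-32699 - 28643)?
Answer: -8593/30671 ≈ -0.28017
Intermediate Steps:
(34966 - 17780)/(-32699 - 28643) = 17186/(-61342) = 17186*(-1/61342) = -8593/30671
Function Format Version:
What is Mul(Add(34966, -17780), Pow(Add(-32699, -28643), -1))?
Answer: Rational(-8593, 30671) ≈ -0.28017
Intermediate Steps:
Mul(Add(34966, -17780), Pow(Add(-32699, -28643), -1)) = Mul(17186, Pow(-61342, -1)) = Mul(17186, Rational(-1, 61342)) = Rational(-8593, 30671)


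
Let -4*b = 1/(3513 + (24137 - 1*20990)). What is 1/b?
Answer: -26640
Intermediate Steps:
b = -1/26640 (b = -1/(4*(3513 + (24137 - 1*20990))) = -1/(4*(3513 + (24137 - 20990))) = -1/(4*(3513 + 3147)) = -¼/6660 = -¼*1/6660 = -1/26640 ≈ -3.7538e-5)
1/b = 1/(-1/26640) = -26640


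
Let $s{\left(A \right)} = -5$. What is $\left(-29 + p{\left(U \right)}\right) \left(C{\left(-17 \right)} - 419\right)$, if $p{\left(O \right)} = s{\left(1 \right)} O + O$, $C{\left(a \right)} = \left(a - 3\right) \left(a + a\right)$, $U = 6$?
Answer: $-13833$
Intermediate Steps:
$C{\left(a \right)} = 2 a \left(-3 + a\right)$ ($C{\left(a \right)} = \left(-3 + a\right) 2 a = 2 a \left(-3 + a\right)$)
$p{\left(O \right)} = - 4 O$ ($p{\left(O \right)} = - 5 O + O = - 4 O$)
$\left(-29 + p{\left(U \right)}\right) \left(C{\left(-17 \right)} - 419\right) = \left(-29 - 24\right) \left(2 \left(-17\right) \left(-3 - 17\right) - 419\right) = \left(-29 - 24\right) \left(2 \left(-17\right) \left(-20\right) - 419\right) = - 53 \left(680 - 419\right) = \left(-53\right) 261 = -13833$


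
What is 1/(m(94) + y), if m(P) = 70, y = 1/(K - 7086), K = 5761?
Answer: 1325/92749 ≈ 0.014286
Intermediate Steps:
y = -1/1325 (y = 1/(5761 - 7086) = 1/(-1325) = -1/1325 ≈ -0.00075472)
1/(m(94) + y) = 1/(70 - 1/1325) = 1/(92749/1325) = 1325/92749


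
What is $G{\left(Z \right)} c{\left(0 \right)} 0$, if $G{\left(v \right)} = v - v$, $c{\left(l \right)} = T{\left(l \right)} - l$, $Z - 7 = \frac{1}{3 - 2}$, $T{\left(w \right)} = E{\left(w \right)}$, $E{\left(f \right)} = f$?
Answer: $0$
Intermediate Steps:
$T{\left(w \right)} = w$
$Z = 8$ ($Z = 7 + \frac{1}{3 - 2} = 7 + 1^{-1} = 7 + 1 = 8$)
$c{\left(l \right)} = 0$ ($c{\left(l \right)} = l - l = 0$)
$G{\left(v \right)} = 0$
$G{\left(Z \right)} c{\left(0 \right)} 0 = 0 \cdot 0 \cdot 0 = 0 \cdot 0 = 0$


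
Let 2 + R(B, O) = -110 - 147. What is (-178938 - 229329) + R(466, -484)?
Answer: -408526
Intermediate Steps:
R(B, O) = -259 (R(B, O) = -2 + (-110 - 147) = -2 - 257 = -259)
(-178938 - 229329) + R(466, -484) = (-178938 - 229329) - 259 = -408267 - 259 = -408526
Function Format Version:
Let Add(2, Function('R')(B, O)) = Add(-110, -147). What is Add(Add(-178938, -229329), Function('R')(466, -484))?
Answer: -408526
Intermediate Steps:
Function('R')(B, O) = -259 (Function('R')(B, O) = Add(-2, Add(-110, -147)) = Add(-2, -257) = -259)
Add(Add(-178938, -229329), Function('R')(466, -484)) = Add(Add(-178938, -229329), -259) = Add(-408267, -259) = -408526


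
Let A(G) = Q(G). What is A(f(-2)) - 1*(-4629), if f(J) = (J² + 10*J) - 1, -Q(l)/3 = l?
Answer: 4680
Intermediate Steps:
Q(l) = -3*l
f(J) = -1 + J² + 10*J
A(G) = -3*G
A(f(-2)) - 1*(-4629) = -3*(-1 + (-2)² + 10*(-2)) - 1*(-4629) = -3*(-1 + 4 - 20) + 4629 = -3*(-17) + 4629 = 51 + 4629 = 4680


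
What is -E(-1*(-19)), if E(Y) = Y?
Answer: -19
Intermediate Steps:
-E(-1*(-19)) = -(-1)*(-19) = -1*19 = -19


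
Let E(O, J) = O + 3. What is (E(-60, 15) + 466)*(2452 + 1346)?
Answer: 1553382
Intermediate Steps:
E(O, J) = 3 + O
(E(-60, 15) + 466)*(2452 + 1346) = ((3 - 60) + 466)*(2452 + 1346) = (-57 + 466)*3798 = 409*3798 = 1553382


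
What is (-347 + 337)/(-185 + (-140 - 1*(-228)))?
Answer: 10/97 ≈ 0.10309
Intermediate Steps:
(-347 + 337)/(-185 + (-140 - 1*(-228))) = -10/(-185 + (-140 + 228)) = -10/(-185 + 88) = -10/(-97) = -10*(-1/97) = 10/97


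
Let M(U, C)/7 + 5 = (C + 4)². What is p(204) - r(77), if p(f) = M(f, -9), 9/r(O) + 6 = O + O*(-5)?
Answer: 43969/314 ≈ 140.03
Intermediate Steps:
r(O) = 9/(-6 - 4*O) (r(O) = 9/(-6 + (O + O*(-5))) = 9/(-6 + (O - 5*O)) = 9/(-6 - 4*O))
M(U, C) = -35 + 7*(4 + C)² (M(U, C) = -35 + 7*(C + 4)² = -35 + 7*(4 + C)²)
p(f) = 140 (p(f) = -35 + 7*(4 - 9)² = -35 + 7*(-5)² = -35 + 7*25 = -35 + 175 = 140)
p(204) - r(77) = 140 - (-9)/(6 + 4*77) = 140 - (-9)/(6 + 308) = 140 - (-9)/314 = 140 - 1*(-9/314) = 140 + 9/314 = 43969/314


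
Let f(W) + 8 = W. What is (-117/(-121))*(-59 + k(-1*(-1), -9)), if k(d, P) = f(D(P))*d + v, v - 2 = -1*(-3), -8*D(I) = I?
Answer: -56979/968 ≈ -58.863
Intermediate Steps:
D(I) = -I/8
f(W) = -8 + W
v = 5 (v = 2 - 1*(-3) = 2 + 3 = 5)
k(d, P) = 5 + d*(-8 - P/8) (k(d, P) = (-8 - P/8)*d + 5 = d*(-8 - P/8) + 5 = 5 + d*(-8 - P/8))
(-117/(-121))*(-59 + k(-1*(-1), -9)) = (-117/(-121))*(-59 + (5 - (-1*(-1))*(64 - 9)/8)) = (-117*(-1/121))*(-59 + (5 - ⅛*1*55)) = 117*(-59 + (5 - 55/8))/121 = 117*(-59 - 15/8)/121 = (117/121)*(-487/8) = -56979/968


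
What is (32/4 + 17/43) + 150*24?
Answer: 155161/43 ≈ 3608.4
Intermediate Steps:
(32/4 + 17/43) + 150*24 = (32*(¼) + 17*(1/43)) + 3600 = (8 + 17/43) + 3600 = 361/43 + 3600 = 155161/43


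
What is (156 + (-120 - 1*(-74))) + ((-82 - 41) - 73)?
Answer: -86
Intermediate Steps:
(156 + (-120 - 1*(-74))) + ((-82 - 41) - 73) = (156 + (-120 + 74)) + (-123 - 73) = (156 - 46) - 196 = 110 - 196 = -86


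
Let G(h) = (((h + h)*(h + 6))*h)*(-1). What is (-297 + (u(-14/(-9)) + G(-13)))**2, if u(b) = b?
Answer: 347263225/81 ≈ 4.2872e+6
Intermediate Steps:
G(h) = -2*h**2*(6 + h) (G(h) = (((2*h)*(6 + h))*h)*(-1) = ((2*h*(6 + h))*h)*(-1) = (2*h**2*(6 + h))*(-1) = -2*h**2*(6 + h))
(-297 + (u(-14/(-9)) + G(-13)))**2 = (-297 + (-14/(-9) + 2*(-13)**2*(-6 - 1*(-13))))**2 = (-297 + (-14*(-1/9) + 2*169*(-6 + 13)))**2 = (-297 + (14/9 + 2*169*7))**2 = (-297 + (14/9 + 2366))**2 = (-297 + 21308/9)**2 = (18635/9)**2 = 347263225/81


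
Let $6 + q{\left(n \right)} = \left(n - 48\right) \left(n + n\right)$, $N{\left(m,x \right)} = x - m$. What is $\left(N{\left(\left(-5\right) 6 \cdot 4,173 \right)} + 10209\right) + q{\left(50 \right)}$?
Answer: $10696$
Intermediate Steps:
$q{\left(n \right)} = -6 + 2 n \left(-48 + n\right)$ ($q{\left(n \right)} = -6 + \left(n - 48\right) \left(n + n\right) = -6 + \left(-48 + n\right) 2 n = -6 + 2 n \left(-48 + n\right)$)
$\left(N{\left(\left(-5\right) 6 \cdot 4,173 \right)} + 10209\right) + q{\left(50 \right)} = \left(\left(173 - \left(-5\right) 6 \cdot 4\right) + 10209\right) - \left(4806 - 5000\right) = \left(\left(173 - \left(-30\right) 4\right) + 10209\right) - -194 = \left(\left(173 - -120\right) + 10209\right) - -194 = \left(\left(173 + 120\right) + 10209\right) + 194 = \left(293 + 10209\right) + 194 = 10502 + 194 = 10696$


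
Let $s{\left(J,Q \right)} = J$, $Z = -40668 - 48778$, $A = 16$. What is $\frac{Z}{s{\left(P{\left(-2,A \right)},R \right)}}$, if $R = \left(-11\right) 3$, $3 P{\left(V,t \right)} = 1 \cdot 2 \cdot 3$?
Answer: $-44723$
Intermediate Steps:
$P{\left(V,t \right)} = 2$ ($P{\left(V,t \right)} = \frac{1 \cdot 2 \cdot 3}{3} = \frac{2 \cdot 3}{3} = \frac{1}{3} \cdot 6 = 2$)
$Z = -89446$
$R = -33$
$\frac{Z}{s{\left(P{\left(-2,A \right)},R \right)}} = - \frac{89446}{2} = \left(-89446\right) \frac{1}{2} = -44723$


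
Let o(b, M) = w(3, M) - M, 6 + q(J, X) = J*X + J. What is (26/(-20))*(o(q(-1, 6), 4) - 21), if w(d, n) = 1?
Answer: 156/5 ≈ 31.200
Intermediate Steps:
q(J, X) = -6 + J + J*X (q(J, X) = -6 + (J*X + J) = -6 + (J + J*X) = -6 + J + J*X)
o(b, M) = 1 - M
(26/(-20))*(o(q(-1, 6), 4) - 21) = (26/(-20))*((1 - 1*4) - 21) = (26*(-1/20))*((1 - 4) - 21) = -13*(-3 - 21)/10 = -13/10*(-24) = 156/5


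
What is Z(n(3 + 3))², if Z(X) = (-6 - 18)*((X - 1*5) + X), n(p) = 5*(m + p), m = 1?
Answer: 2433600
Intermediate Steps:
n(p) = 5 + 5*p (n(p) = 5*(1 + p) = 5 + 5*p)
Z(X) = 120 - 48*X (Z(X) = -24*((X - 5) + X) = -24*((-5 + X) + X) = -24*(-5 + 2*X) = 120 - 48*X)
Z(n(3 + 3))² = (120 - 48*(5 + 5*(3 + 3)))² = (120 - 48*(5 + 5*6))² = (120 - 48*(5 + 30))² = (120 - 48*35)² = (120 - 1680)² = (-1560)² = 2433600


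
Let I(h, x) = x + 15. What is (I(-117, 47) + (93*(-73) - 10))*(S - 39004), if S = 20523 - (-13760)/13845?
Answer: 344739949969/2769 ≈ 1.2450e+8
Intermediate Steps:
I(h, x) = 15 + x
S = 56830939/2769 (S = 20523 - (-13760)/13845 = 20523 - 1*(-2752/2769) = 20523 + 2752/2769 = 56830939/2769 ≈ 20524.)
(I(-117, 47) + (93*(-73) - 10))*(S - 39004) = ((15 + 47) + (93*(-73) - 10))*(56830939/2769 - 39004) = (62 + (-6789 - 10))*(-51171137/2769) = (62 - 6799)*(-51171137/2769) = -6737*(-51171137/2769) = 344739949969/2769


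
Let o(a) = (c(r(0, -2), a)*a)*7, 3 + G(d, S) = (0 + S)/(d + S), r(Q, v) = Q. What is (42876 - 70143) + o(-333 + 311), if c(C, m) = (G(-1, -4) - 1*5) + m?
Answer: -113851/5 ≈ -22770.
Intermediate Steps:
G(d, S) = -3 + S/(S + d) (G(d, S) = -3 + (0 + S)/(d + S) = -3 + S/(S + d))
c(C, m) = -36/5 + m (c(C, m) = ((-3*(-1) - 2*(-4))/(-4 - 1) - 1*5) + m = ((3 + 8)/(-5) - 5) + m = (-⅕*11 - 5) + m = (-11/5 - 5) + m = -36/5 + m)
o(a) = 7*a*(-36/5 + a) (o(a) = ((-36/5 + a)*a)*7 = (a*(-36/5 + a))*7 = 7*a*(-36/5 + a))
(42876 - 70143) + o(-333 + 311) = (42876 - 70143) + 7*(-333 + 311)*(-36 + 5*(-333 + 311))/5 = -27267 + (7/5)*(-22)*(-36 + 5*(-22)) = -27267 + (7/5)*(-22)*(-36 - 110) = -27267 + (7/5)*(-22)*(-146) = -27267 + 22484/5 = -113851/5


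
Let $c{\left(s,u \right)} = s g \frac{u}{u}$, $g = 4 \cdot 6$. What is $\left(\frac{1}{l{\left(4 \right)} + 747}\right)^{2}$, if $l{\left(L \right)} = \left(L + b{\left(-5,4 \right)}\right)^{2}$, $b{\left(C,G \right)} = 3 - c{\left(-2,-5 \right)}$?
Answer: $\frac{1}{14227984} \approx 7.0284 \cdot 10^{-8}$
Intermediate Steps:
$g = 24$
$c{\left(s,u \right)} = 24 s$ ($c{\left(s,u \right)} = s 24 \frac{u}{u} = 24 s 1 = 24 s$)
$b{\left(C,G \right)} = 51$ ($b{\left(C,G \right)} = 3 - 24 \left(-2\right) = 3 - -48 = 3 + 48 = 51$)
$l{\left(L \right)} = \left(51 + L\right)^{2}$ ($l{\left(L \right)} = \left(L + 51\right)^{2} = \left(51 + L\right)^{2}$)
$\left(\frac{1}{l{\left(4 \right)} + 747}\right)^{2} = \left(\frac{1}{\left(51 + 4\right)^{2} + 747}\right)^{2} = \left(\frac{1}{55^{2} + 747}\right)^{2} = \left(\frac{1}{3025 + 747}\right)^{2} = \left(\frac{1}{3772}\right)^{2} = \frac{1}{14227984}$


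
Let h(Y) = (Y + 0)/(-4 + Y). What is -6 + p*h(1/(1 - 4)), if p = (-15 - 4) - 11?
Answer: -108/13 ≈ -8.3077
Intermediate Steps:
p = -30 (p = -19 - 11 = -30)
h(Y) = Y/(-4 + Y)
-6 + p*h(1/(1 - 4)) = -6 - 30/((1 - 4)*(-4 + 1/(1 - 4))) = -6 - 30/((-3)*(-4 + 1/(-3))) = -6 - (-10)/(-4 - ⅓) = -6 - (-10)/(-13/3) = -6 - (-10)*(-3)/13 = -6 - 30*1/13 = -6 - 30/13 = -108/13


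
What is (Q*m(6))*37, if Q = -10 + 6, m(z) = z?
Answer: -888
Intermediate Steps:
Q = -4
(Q*m(6))*37 = -4*6*37 = -24*37 = -888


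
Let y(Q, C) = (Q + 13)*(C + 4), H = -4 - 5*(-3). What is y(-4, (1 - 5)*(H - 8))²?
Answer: 5184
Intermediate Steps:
H = 11 (H = -4 + 15 = 11)
y(Q, C) = (4 + C)*(13 + Q) (y(Q, C) = (13 + Q)*(4 + C) = (4 + C)*(13 + Q))
y(-4, (1 - 5)*(H - 8))² = (52 + 4*(-4) + 13*((1 - 5)*(11 - 8)) + ((1 - 5)*(11 - 8))*(-4))² = (52 - 16 + 13*(-4*3) - 4*3*(-4))² = (52 - 16 + 13*(-12) - 12*(-4))² = (52 - 16 - 156 + 48)² = (-72)² = 5184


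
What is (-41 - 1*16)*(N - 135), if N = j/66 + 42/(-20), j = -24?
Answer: 861897/110 ≈ 7835.4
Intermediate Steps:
N = -271/110 (N = -24/66 + 42/(-20) = -24*1/66 + 42*(-1/20) = -4/11 - 21/10 = -271/110 ≈ -2.4636)
(-41 - 1*16)*(N - 135) = (-41 - 1*16)*(-271/110 - 135) = (-41 - 16)*(-15121/110) = -57*(-15121/110) = 861897/110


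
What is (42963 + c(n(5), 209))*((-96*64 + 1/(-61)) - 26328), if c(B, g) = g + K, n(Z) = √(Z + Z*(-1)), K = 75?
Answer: -85663354871/61 ≈ -1.4043e+9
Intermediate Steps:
n(Z) = 0 (n(Z) = √(Z - Z) = √0 = 0)
c(B, g) = 75 + g (c(B, g) = g + 75 = 75 + g)
(42963 + c(n(5), 209))*((-96*64 + 1/(-61)) - 26328) = (42963 + (75 + 209))*((-96*64 + 1/(-61)) - 26328) = (42963 + 284)*((-6144 - 1/61) - 26328) = 43247*(-374785/61 - 26328) = 43247*(-1980793/61) = -85663354871/61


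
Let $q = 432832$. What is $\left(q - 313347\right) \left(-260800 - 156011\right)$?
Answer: $-49802662335$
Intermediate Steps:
$\left(q - 313347\right) \left(-260800 - 156011\right) = \left(432832 - 313347\right) \left(-260800 - 156011\right) = 119485 \left(-416811\right) = -49802662335$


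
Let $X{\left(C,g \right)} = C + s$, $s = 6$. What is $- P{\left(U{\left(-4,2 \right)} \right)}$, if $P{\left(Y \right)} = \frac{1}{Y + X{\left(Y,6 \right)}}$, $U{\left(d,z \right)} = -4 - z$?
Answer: $\frac{1}{6} \approx 0.16667$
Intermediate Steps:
$X{\left(C,g \right)} = 6 + C$ ($X{\left(C,g \right)} = C + 6 = 6 + C$)
$P{\left(Y \right)} = \frac{1}{6 + 2 Y}$ ($P{\left(Y \right)} = \frac{1}{Y + \left(6 + Y\right)} = \frac{1}{6 + 2 Y}$)
$- P{\left(U{\left(-4,2 \right)} \right)} = - \frac{1}{2 \left(3 - 6\right)} = - \frac{1}{2 \left(-3\right)} = - \frac{-1}{2 \cdot 3} = \left(-1\right) \left(- \frac{1}{6}\right) = \frac{1}{6}$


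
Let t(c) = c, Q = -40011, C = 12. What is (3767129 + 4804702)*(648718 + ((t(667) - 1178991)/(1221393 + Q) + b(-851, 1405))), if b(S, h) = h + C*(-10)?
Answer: 57739602914154913/10363 ≈ 5.5717e+12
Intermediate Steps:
b(S, h) = -120 + h (b(S, h) = h + 12*(-10) = h - 120 = -120 + h)
(3767129 + 4804702)*(648718 + ((t(667) - 1178991)/(1221393 + Q) + b(-851, 1405))) = (3767129 + 4804702)*(648718 + ((667 - 1178991)/(1221393 - 40011) + (-120 + 1405))) = 8571831*(648718 + (-1178324/1181382 + 1285)) = 8571831*(648718 + (-1178324*1/1181382 + 1285)) = 8571831*(648718 + (-589162/590691 + 1285)) = 8571831*(648718 + 758448773/590691) = 8571831*(383950332911/590691) = 57739602914154913/10363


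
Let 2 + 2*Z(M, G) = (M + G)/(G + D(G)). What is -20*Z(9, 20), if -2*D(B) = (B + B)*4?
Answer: 149/6 ≈ 24.833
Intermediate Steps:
D(B) = -4*B (D(B) = -(B + B)*4/2 = -2*B*4/2 = -4*B)
Z(M, G) = -1 - (G + M)/(6*G) (Z(M, G) = -1 + ((M + G)/(G - 4*G))/2 = -1 + ((G + M)/((-3*G)))/2 = -1 + ((G + M)*(-1/(3*G)))/2 = -1 + (-(G + M)/(3*G))/2 = -1 - (G + M)/(6*G))
-20*Z(9, 20) = -10*(-1*9 - 7*20)/(3*20) = -10*(-9 - 140)/(3*20) = -10*(-149)/(3*20) = -20*(-149/120) = 149/6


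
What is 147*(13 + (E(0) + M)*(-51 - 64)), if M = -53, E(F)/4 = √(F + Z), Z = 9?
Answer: 695016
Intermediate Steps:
E(F) = 4*√(9 + F) (E(F) = 4*√(F + 9) = 4*√(9 + F))
147*(13 + (E(0) + M)*(-51 - 64)) = 147*(13 + (4*√(9 + 0) - 53)*(-51 - 64)) = 147*(13 + (4*√9 - 53)*(-115)) = 147*(13 + (4*3 - 53)*(-115)) = 147*(13 + (12 - 53)*(-115)) = 147*(13 - 41*(-115)) = 147*(13 + 4715) = 147*4728 = 695016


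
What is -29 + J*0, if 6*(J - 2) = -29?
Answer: -29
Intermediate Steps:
J = -17/6 (J = 2 + (⅙)*(-29) = 2 - 29/6 = -17/6 ≈ -2.8333)
-29 + J*0 = -29 - 17/6*0 = -29 + 0 = -29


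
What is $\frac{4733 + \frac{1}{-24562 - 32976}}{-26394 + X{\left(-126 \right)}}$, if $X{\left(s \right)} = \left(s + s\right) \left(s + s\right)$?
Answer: $\frac{272327353}{2135235180} \approx 0.12754$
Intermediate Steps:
$X{\left(s \right)} = 4 s^{2}$ ($X{\left(s \right)} = 2 s 2 s = 4 s^{2}$)
$\frac{4733 + \frac{1}{-24562 - 32976}}{-26394 + X{\left(-126 \right)}} = \frac{4733 + \frac{1}{-24562 - 32976}}{-26394 + 4 \left(-126\right)^{2}} = \frac{4733 + \frac{1}{-57538}}{-26394 + 4 \cdot 15876} = \frac{4733 - \frac{1}{57538}}{-26394 + 63504} = \frac{272327353}{57538 \cdot 37110} = \frac{272327353}{57538} \cdot \frac{1}{37110} = \frac{272327353}{2135235180}$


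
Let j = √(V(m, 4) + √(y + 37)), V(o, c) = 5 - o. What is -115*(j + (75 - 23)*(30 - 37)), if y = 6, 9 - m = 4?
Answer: 41860 - 115*43^(¼) ≈ 41566.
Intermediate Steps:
m = 5 (m = 9 - 1*4 = 9 - 4 = 5)
j = 43^(¼) (j = √((5 - 1*5) + √(6 + 37)) = √((5 - 5) + √43) = √(0 + √43) = √(√43) = 43^(¼) ≈ 2.5607)
-115*(j + (75 - 23)*(30 - 37)) = -115*(43^(¼) + (75 - 23)*(30 - 37)) = -115*(43^(¼) + 52*(-7)) = -115*(43^(¼) - 364) = -115*(-364 + 43^(¼)) = 41860 - 115*43^(¼)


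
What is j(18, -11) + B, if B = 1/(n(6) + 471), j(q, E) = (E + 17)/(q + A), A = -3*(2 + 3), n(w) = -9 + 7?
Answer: 939/469 ≈ 2.0021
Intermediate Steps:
n(w) = -2
A = -15 (A = -3*5 = -15)
j(q, E) = (17 + E)/(-15 + q) (j(q, E) = (E + 17)/(q - 15) = (17 + E)/(-15 + q))
B = 1/469 (B = 1/(-2 + 471) = 1/469 ≈ 0.0021322)
j(18, -11) + B = (17 - 11)/(-15 + 18) + 1/469 = 6/3 + 1/469 = (1/3)*6 + 1/469 = 2 + 1/469 = 939/469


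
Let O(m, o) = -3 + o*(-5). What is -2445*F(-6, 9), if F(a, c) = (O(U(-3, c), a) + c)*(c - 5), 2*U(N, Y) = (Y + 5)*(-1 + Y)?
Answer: -352080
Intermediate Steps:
U(N, Y) = (-1 + Y)*(5 + Y)/2 (U(N, Y) = ((Y + 5)*(-1 + Y))/2 = ((5 + Y)*(-1 + Y))/2 = ((-1 + Y)*(5 + Y))/2 = (-1 + Y)*(5 + Y)/2)
O(m, o) = -3 - 5*o
F(a, c) = (-5 + c)*(-3 + c - 5*a) (F(a, c) = ((-3 - 5*a) + c)*(c - 5) = (-3 + c - 5*a)*(-5 + c) = (-5 + c)*(-3 + c - 5*a))
-2445*F(-6, 9) = -2445*(15 + 9² - 8*9 + 25*(-6) - 5*(-6)*9) = -2445*(15 + 81 - 72 - 150 + 270) = -2445*144 = -352080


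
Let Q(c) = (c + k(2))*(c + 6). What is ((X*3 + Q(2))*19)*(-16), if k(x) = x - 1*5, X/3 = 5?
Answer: -11248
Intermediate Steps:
X = 15 (X = 3*5 = 15)
k(x) = -5 + x (k(x) = x - 5 = -5 + x)
Q(c) = (-3 + c)*(6 + c) (Q(c) = (c + (-5 + 2))*(c + 6) = (c - 3)*(6 + c) = (-3 + c)*(6 + c))
((X*3 + Q(2))*19)*(-16) = ((15*3 + (-18 + 2**2 + 3*2))*19)*(-16) = ((45 + (-18 + 4 + 6))*19)*(-16) = ((45 - 8)*19)*(-16) = (37*19)*(-16) = 703*(-16) = -11248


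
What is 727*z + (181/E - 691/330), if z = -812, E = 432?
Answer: -14026138037/23760 ≈ -5.9033e+5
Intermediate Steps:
727*z + (181/E - 691/330) = 727*(-812) + (181/432 - 691/330) = -590324 + (181*(1/432) - 691*1/330) = -590324 + (181/432 - 691/330) = -590324 - 39797/23760 = -14026138037/23760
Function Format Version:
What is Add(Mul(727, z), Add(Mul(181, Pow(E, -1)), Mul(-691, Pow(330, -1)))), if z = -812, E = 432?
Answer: Rational(-14026138037, 23760) ≈ -5.9033e+5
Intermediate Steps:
Add(Mul(727, z), Add(Mul(181, Pow(E, -1)), Mul(-691, Pow(330, -1)))) = Add(Mul(727, -812), Add(Mul(181, Pow(432, -1)), Mul(-691, Pow(330, -1)))) = Add(-590324, Add(Mul(181, Rational(1, 432)), Mul(-691, Rational(1, 330)))) = Add(-590324, Add(Rational(181, 432), Rational(-691, 330))) = Add(-590324, Rational(-39797, 23760)) = Rational(-14026138037, 23760)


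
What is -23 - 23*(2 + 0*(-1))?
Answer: -69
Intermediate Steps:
-23 - 23*(2 + 0*(-1)) = -23 - 23*(2 + 0) = -23 - 23*2 = -23 - 46 = -69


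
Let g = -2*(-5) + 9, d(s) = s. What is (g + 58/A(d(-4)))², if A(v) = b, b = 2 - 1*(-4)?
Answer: 7396/9 ≈ 821.78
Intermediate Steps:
b = 6 (b = 2 + 4 = 6)
A(v) = 6
g = 19 (g = 10 + 9 = 19)
(g + 58/A(d(-4)))² = (19 + 58/6)² = (19 + 58*(⅙))² = (19 + 29/3)² = (86/3)² = 7396/9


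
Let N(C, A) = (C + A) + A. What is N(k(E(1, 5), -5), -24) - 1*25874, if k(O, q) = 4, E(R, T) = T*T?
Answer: -25918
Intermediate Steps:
E(R, T) = T**2
N(C, A) = C + 2*A (N(C, A) = (A + C) + A = C + 2*A)
N(k(E(1, 5), -5), -24) - 1*25874 = (4 + 2*(-24)) - 1*25874 = (4 - 48) - 25874 = -44 - 25874 = -25918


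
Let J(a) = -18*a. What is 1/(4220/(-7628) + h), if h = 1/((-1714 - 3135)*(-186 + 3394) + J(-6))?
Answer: -29664307988/16411037527 ≈ -1.8076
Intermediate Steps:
h = -1/15555484 (h = 1/((-1714 - 3135)*(-186 + 3394) - 18*(-6)) = 1/(-4849*3208 + 108) = 1/(-15555592 + 108) = 1/(-15555484) = -1/15555484 ≈ -6.4286e-8)
1/(4220/(-7628) + h) = 1/(4220/(-7628) - 1/15555484) = 1/(4220*(-1/7628) - 1/15555484) = 1/(-1055/1907 - 1/15555484) = 1/(-16411037527/29664307988) = -29664307988/16411037527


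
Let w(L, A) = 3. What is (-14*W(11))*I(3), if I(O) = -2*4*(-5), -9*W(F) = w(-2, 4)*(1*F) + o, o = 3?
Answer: 2240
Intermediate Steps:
W(F) = -⅓ - F/3 (W(F) = -(3*(1*F) + 3)/9 = -(3*F + 3)/9 = -(3 + 3*F)/9 = -⅓ - F/3)
I(O) = 40 (I(O) = -8*(-5) = 40)
(-14*W(11))*I(3) = -14*(-⅓ - ⅓*11)*40 = -14*(-⅓ - 11/3)*40 = -14*(-4)*40 = 56*40 = 2240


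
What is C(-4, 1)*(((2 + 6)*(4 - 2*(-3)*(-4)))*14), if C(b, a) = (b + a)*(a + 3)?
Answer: 26880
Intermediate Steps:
C(b, a) = (3 + a)*(a + b) (C(b, a) = (a + b)*(3 + a) = (3 + a)*(a + b))
C(-4, 1)*(((2 + 6)*(4 - 2*(-3)*(-4)))*14) = (1² + 3*1 + 3*(-4) + 1*(-4))*(((2 + 6)*(4 - 2*(-3)*(-4)))*14) = (1 + 3 - 12 - 4)*((8*(4 + 6*(-4)))*14) = -12*8*(4 - 24)*14 = -12*8*(-20)*14 = -(-1920)*14 = -12*(-2240) = 26880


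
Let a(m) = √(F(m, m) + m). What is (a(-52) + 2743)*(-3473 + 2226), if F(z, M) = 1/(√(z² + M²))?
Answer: -3420521 - 1247*I*√(140608 - 26*√2)/52 ≈ -3.4205e+6 - 8991.1*I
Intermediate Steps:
F(z, M) = (M² + z²)^(-½) (F(z, M) = 1/(√(M² + z²)) = (M² + z²)^(-½))
a(m) = √(m + √2/(2*√(m²))) (a(m) = √((m² + m²)^(-½) + m) = √((2*m²)^(-½) + m) = √(√2/(2*√(m²)) + m) = √(m + √2/(2*√(m²))))
(a(-52) + 2743)*(-3473 + 2226) = (√(4*(-52) + 2*√2/√((-52)²))/2 + 2743)*(-3473 + 2226) = (√(-208 + 2*√2/√2704)/2 + 2743)*(-1247) = (√(-208 + 2*√2*(1/52))/2 + 2743)*(-1247) = (√(-208 + √2/26)/2 + 2743)*(-1247) = (2743 + √(-208 + √2/26)/2)*(-1247) = -3420521 - 1247*√(-208 + √2/26)/2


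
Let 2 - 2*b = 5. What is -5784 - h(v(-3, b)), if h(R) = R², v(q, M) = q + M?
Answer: -23217/4 ≈ -5804.3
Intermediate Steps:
b = -3/2 (b = 1 - ½*5 = 1 - 5/2 = -3/2 ≈ -1.5000)
v(q, M) = M + q
-5784 - h(v(-3, b)) = -5784 - (-3/2 - 3)² = -5784 - (-9/2)² = -5784 - 1*81/4 = -5784 - 81/4 = -23217/4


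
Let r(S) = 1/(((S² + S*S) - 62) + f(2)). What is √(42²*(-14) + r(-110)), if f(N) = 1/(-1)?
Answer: I*√14387760391087/24137 ≈ 157.15*I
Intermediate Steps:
f(N) = -1
r(S) = 1/(-63 + 2*S²) (r(S) = 1/(((S² + S*S) - 62) - 1) = 1/(((S² + S²) - 62) - 1) = 1/((2*S² - 62) - 1) = 1/((-62 + 2*S²) - 1) = 1/(-63 + 2*S²))
√(42²*(-14) + r(-110)) = √(42²*(-14) + 1/(-63 + 2*(-110)²)) = √(1764*(-14) + 1/(-63 + 2*12100)) = √(-24696 + 1/(-63 + 24200)) = √(-24696 + 1/24137) = √(-596087351/24137) = I*√14387760391087/24137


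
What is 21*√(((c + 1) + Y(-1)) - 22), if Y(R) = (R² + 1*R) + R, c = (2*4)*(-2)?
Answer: 21*I*√38 ≈ 129.45*I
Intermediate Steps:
c = -16 (c = 8*(-2) = -16)
Y(R) = R² + 2*R (Y(R) = (R² + R) + R = (R + R²) + R = R² + 2*R)
21*√(((c + 1) + Y(-1)) - 22) = 21*√(((-16 + 1) - (2 - 1)) - 22) = 21*√((-15 - 1*1) - 22) = 21*√((-15 - 1) - 22) = 21*√(-16 - 22) = 21*√(-38) = 21*(I*√38) = 21*I*√38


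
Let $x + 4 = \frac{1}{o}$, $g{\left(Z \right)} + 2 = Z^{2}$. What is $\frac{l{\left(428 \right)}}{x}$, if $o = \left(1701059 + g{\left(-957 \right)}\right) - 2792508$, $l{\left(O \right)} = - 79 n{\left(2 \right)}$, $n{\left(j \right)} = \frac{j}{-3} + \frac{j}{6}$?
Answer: $- \frac{4624186}{702409} \approx -6.5833$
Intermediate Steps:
$n{\left(j \right)} = - \frac{j}{6}$ ($n{\left(j \right)} = j \left(- \frac{1}{3}\right) + j \frac{1}{6} = - \frac{j}{3} + \frac{j}{6} = - \frac{j}{6}$)
$l{\left(O \right)} = \frac{79}{3}$ ($l{\left(O \right)} = - 79 \left(\left(- \frac{1}{6}\right) 2\right) = \left(-79\right) \left(- \frac{1}{3}\right) = \frac{79}{3}$)
$g{\left(Z \right)} = -2 + Z^{2}$
$o = -175602$ ($o = \left(1701059 - \left(2 - \left(-957\right)^{2}\right)\right) - 2792508 = \left(1701059 + \left(-2 + 915849\right)\right) - 2792508 = \left(1701059 + 915847\right) - 2792508 = 2616906 - 2792508 = -175602$)
$x = - \frac{702409}{175602}$ ($x = -4 + \frac{1}{-175602} = -4 - \frac{1}{175602} = - \frac{702409}{175602} \approx -4.0$)
$\frac{l{\left(428 \right)}}{x} = \frac{79}{3 \left(- \frac{702409}{175602}\right)} = \frac{79}{3} \left(- \frac{175602}{702409}\right) = - \frac{4624186}{702409}$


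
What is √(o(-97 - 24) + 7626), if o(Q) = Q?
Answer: √7505 ≈ 86.631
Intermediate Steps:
√(o(-97 - 24) + 7626) = √((-97 - 24) + 7626) = √(-121 + 7626) = √7505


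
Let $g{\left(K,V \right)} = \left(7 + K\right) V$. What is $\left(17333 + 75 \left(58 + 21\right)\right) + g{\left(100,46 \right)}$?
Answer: $28180$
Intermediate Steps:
$g{\left(K,V \right)} = V \left(7 + K\right)$
$\left(17333 + 75 \left(58 + 21\right)\right) + g{\left(100,46 \right)} = \left(17333 + 75 \left(58 + 21\right)\right) + 46 \left(7 + 100\right) = \left(17333 + 75 \cdot 79\right) + 46 \cdot 107 = \left(17333 + 5925\right) + 4922 = 23258 + 4922 = 28180$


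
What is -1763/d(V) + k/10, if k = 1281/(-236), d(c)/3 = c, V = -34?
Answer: 2015009/120360 ≈ 16.742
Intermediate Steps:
d(c) = 3*c
k = -1281/236 (k = 1281*(-1/236) = -1281/236 ≈ -5.4280)
-1763/d(V) + k/10 = -1763/(3*(-34)) - 1281/236/10 = -1763/(-102) - 1281/236*1/10 = -1763*(-1/102) - 1281/2360 = 1763/102 - 1281/2360 = 2015009/120360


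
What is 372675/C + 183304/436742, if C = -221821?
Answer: -61051074133/48439273591 ≈ -1.2604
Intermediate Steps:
372675/C + 183304/436742 = 372675/(-221821) + 183304/436742 = 372675*(-1/221821) + 183304*(1/436742) = -372675/221821 + 91652/218371 = -61051074133/48439273591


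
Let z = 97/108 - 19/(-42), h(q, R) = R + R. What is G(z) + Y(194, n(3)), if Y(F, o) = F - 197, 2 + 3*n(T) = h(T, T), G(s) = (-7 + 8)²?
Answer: -2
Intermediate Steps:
h(q, R) = 2*R
z = 1021/756 (z = 97*(1/108) - 19*(-1/42) = 97/108 + 19/42 = 1021/756 ≈ 1.3505)
G(s) = 1 (G(s) = 1² = 1)
n(T) = -⅔ + 2*T/3 (n(T) = -⅔ + (2*T)/3 = -⅔ + 2*T/3)
Y(F, o) = -197 + F
G(z) + Y(194, n(3)) = 1 + (-197 + 194) = 1 - 3 = -2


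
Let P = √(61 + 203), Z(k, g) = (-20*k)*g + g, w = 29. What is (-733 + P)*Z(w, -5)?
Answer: -2122035 + 5790*√66 ≈ -2.0750e+6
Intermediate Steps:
Z(k, g) = g - 20*g*k (Z(k, g) = -20*g*k + g = g - 20*g*k)
P = 2*√66 (P = √264 = 2*√66 ≈ 16.248)
(-733 + P)*Z(w, -5) = (-733 + 2*√66)*(-5*(1 - 20*29)) = (-733 + 2*√66)*(-5*(1 - 580)) = (-733 + 2*√66)*(-5*(-579)) = (-733 + 2*√66)*2895 = -2122035 + 5790*√66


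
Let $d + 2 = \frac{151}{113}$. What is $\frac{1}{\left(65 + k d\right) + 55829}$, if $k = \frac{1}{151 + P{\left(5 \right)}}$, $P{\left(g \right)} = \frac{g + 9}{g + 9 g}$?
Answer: $\frac{427366}{23887193329} \approx 1.7891 \cdot 10^{-5}$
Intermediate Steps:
$P{\left(g \right)} = \frac{9 + g}{10 g}$
$d = - \frac{75}{113}$ ($d = -2 + \frac{151}{113} = - \frac{75}{113} \approx -0.66372$)
$k = \frac{25}{3782}$ ($k = \frac{1}{151 + \frac{9 + 5}{10 \cdot 5}} = \frac{1}{151 + \frac{1}{10} \cdot \frac{1}{5} \cdot 14} = \frac{1}{151 + \frac{7}{25}} = \frac{1}{\frac{3782}{25}} = \frac{25}{3782} \approx 0.0066103$)
$\frac{1}{\left(65 + k d\right) + 55829} = \frac{1}{\left(65 + \frac{25}{3782} \left(- \frac{75}{113}\right)\right) + 55829} = \frac{1}{\left(65 - \frac{1875}{427366}\right) + 55829} = \frac{1}{\frac{27776915}{427366} + 55829} = \frac{1}{\frac{23887193329}{427366}} = \frac{427366}{23887193329}$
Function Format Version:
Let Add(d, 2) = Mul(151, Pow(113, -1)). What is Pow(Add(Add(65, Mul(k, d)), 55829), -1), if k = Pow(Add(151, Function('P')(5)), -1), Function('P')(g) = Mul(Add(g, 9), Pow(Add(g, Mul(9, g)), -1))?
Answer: Rational(427366, 23887193329) ≈ 1.7891e-5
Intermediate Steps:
Function('P')(g) = Mul(Rational(1, 10), Pow(g, -1), Add(9, g)) (Function('P')(g) = Mul(Add(9, g), Pow(Mul(10, g), -1)) = Mul(Add(9, g), Mul(Rational(1, 10), Pow(g, -1))) = Mul(Rational(1, 10), Pow(g, -1), Add(9, g)))
d = Rational(-75, 113) (d = Add(-2, Mul(151, Pow(113, -1))) = Add(-2, Mul(151, Rational(1, 113))) = Add(-2, Rational(151, 113)) = Rational(-75, 113) ≈ -0.66372)
k = Rational(25, 3782) (k = Pow(Add(151, Mul(Rational(1, 10), Pow(5, -1), Add(9, 5))), -1) = Pow(Add(151, Mul(Rational(1, 10), Rational(1, 5), 14)), -1) = Pow(Add(151, Rational(7, 25)), -1) = Pow(Rational(3782, 25), -1) = Rational(25, 3782) ≈ 0.0066103)
Pow(Add(Add(65, Mul(k, d)), 55829), -1) = Pow(Add(Add(65, Mul(Rational(25, 3782), Rational(-75, 113))), 55829), -1) = Pow(Add(Add(65, Rational(-1875, 427366)), 55829), -1) = Pow(Add(Rational(27776915, 427366), 55829), -1) = Pow(Rational(23887193329, 427366), -1) = Rational(427366, 23887193329)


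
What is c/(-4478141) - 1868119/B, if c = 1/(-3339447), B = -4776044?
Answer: 27936812725588047257/71423419384496185188 ≈ 0.39114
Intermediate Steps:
c = -1/3339447 ≈ -2.9945e-7
c/(-4478141) - 1868119/B = -1/3339447/(-4478141) - 1868119/(-4776044) = -1/3339447*(-1/4478141) - 1868119*(-1/4776044) = 1/14954514528027 + 1868119/4776044 = 27936812725588047257/71423419384496185188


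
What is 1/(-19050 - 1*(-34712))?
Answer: 1/15662 ≈ 6.3849e-5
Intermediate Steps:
1/(-19050 - 1*(-34712)) = 1/(-19050 + 34712) = 1/15662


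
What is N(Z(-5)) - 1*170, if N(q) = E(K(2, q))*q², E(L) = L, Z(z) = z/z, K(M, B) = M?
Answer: -168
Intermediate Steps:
Z(z) = 1
N(q) = 2*q²
N(Z(-5)) - 1*170 = 2*1² - 1*170 = 2*1 - 170 = 2 - 170 = -168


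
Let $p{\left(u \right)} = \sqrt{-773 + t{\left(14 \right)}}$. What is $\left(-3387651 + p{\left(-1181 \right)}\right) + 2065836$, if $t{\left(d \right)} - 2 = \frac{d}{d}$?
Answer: $-1321815 + i \sqrt{770} \approx -1.3218 \cdot 10^{6} + 27.749 i$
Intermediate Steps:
$t{\left(d \right)} = 3$ ($t{\left(d \right)} = 2 + \frac{d}{d} = 2 + 1 = 3$)
$p{\left(u \right)} = i \sqrt{770}$ ($p{\left(u \right)} = \sqrt{-773 + 3} = \sqrt{-770} = i \sqrt{770}$)
$\left(-3387651 + p{\left(-1181 \right)}\right) + 2065836 = \left(-3387651 + i \sqrt{770}\right) + 2065836 = -1321815 + i \sqrt{770}$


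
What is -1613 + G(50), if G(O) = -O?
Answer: -1663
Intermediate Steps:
-1613 + G(50) = -1613 - 1*50 = -1613 - 50 = -1663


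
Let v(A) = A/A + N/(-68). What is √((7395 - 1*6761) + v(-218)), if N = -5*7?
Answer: √734655/34 ≈ 25.209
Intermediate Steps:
N = -35
v(A) = 103/68 (v(A) = A/A - 35/(-68) = 1 - 35*(-1/68) = 1 + 35/68 = 103/68)
√((7395 - 1*6761) + v(-218)) = √((7395 - 1*6761) + 103/68) = √((7395 - 6761) + 103/68) = √(634 + 103/68) = √(43215/68) = √734655/34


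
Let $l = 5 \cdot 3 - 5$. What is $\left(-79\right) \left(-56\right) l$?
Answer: $44240$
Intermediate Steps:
$l = 10$ ($l = 15 - 5 = 10$)
$\left(-79\right) \left(-56\right) l = \left(-79\right) \left(-56\right) 10 = 4424 \cdot 10 = 44240$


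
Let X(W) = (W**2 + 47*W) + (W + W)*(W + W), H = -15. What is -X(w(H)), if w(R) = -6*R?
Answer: -44730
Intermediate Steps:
X(W) = 5*W**2 + 47*W (X(W) = (W**2 + 47*W) + (2*W)*(2*W) = (W**2 + 47*W) + 4*W**2 = 5*W**2 + 47*W)
-X(w(H)) = -(-6*(-15))*(47 + 5*(-6*(-15))) = -90*(47 + 5*90) = -90*(47 + 450) = -90*497 = -1*44730 = -44730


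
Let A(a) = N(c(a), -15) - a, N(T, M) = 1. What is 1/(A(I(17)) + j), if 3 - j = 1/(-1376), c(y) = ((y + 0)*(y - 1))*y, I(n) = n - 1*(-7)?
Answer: -1376/27519 ≈ -0.050002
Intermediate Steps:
I(n) = 7 + n (I(n) = n + 7 = 7 + n)
c(y) = y²*(-1 + y) (c(y) = (y*(-1 + y))*y = y²*(-1 + y))
j = 4129/1376 (j = 3 - 1/(-1376) = 3 - 1*(-1/1376) = 3 + 1/1376 = 4129/1376 ≈ 3.0007)
A(a) = 1 - a
1/(A(I(17)) + j) = 1/((1 - (7 + 17)) + 4129/1376) = 1/((1 - 1*24) + 4129/1376) = 1/((1 - 24) + 4129/1376) = 1/(-23 + 4129/1376) = 1/(-27519/1376) = -1376/27519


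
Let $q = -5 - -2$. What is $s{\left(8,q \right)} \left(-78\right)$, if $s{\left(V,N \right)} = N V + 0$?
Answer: $1872$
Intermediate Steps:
$q = -3$ ($q = -5 + 2 = -3$)
$s{\left(V,N \right)} = N V$
$s{\left(8,q \right)} \left(-78\right) = \left(-3\right) 8 \left(-78\right) = \left(-24\right) \left(-78\right) = 1872$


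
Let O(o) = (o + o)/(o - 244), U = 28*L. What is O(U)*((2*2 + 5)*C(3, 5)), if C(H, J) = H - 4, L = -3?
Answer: -189/41 ≈ -4.6098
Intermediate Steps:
C(H, J) = -4 + H
U = -84 (U = 28*(-3) = -84)
O(o) = 2*o/(-244 + o) (O(o) = (2*o)/(-244 + o) = 2*o/(-244 + o))
O(U)*((2*2 + 5)*C(3, 5)) = (2*(-84)/(-244 - 84))*((2*2 + 5)*(-4 + 3)) = (2*(-84)/(-328))*((4 + 5)*(-1)) = (2*(-84)*(-1/328))*(9*(-1)) = (21/41)*(-9) = -189/41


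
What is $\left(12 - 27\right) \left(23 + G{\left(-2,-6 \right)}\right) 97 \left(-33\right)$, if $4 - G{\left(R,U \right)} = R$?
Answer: $1392435$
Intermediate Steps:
$G{\left(R,U \right)} = 4 - R$
$\left(12 - 27\right) \left(23 + G{\left(-2,-6 \right)}\right) 97 \left(-33\right) = \left(12 - 27\right) \left(23 + \left(4 - -2\right)\right) 97 \left(-33\right) = - 15 \left(23 + \left(4 + 2\right)\right) 97 \left(-33\right) = - 15 \left(23 + 6\right) 97 \left(-33\right) = \left(-15\right) 29 \cdot 97 \left(-33\right) = \left(-435\right) 97 \left(-33\right) = \left(-42195\right) \left(-33\right) = 1392435$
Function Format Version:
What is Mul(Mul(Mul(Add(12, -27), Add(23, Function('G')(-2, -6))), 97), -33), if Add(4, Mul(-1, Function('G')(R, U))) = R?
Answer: 1392435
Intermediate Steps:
Function('G')(R, U) = Add(4, Mul(-1, R))
Mul(Mul(Mul(Add(12, -27), Add(23, Function('G')(-2, -6))), 97), -33) = Mul(Mul(Mul(Add(12, -27), Add(23, Add(4, Mul(-1, -2)))), 97), -33) = Mul(Mul(Mul(-15, Add(23, Add(4, 2))), 97), -33) = Mul(Mul(Mul(-15, Add(23, 6)), 97), -33) = Mul(Mul(Mul(-15, 29), 97), -33) = Mul(Mul(-435, 97), -33) = Mul(-42195, -33) = 1392435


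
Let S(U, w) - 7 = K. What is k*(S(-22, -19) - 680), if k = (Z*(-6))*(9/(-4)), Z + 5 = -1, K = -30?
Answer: 56943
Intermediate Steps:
S(U, w) = -23 (S(U, w) = 7 - 30 = -23)
Z = -6 (Z = -5 - 1 = -6)
k = -81 (k = (-6*(-6))*(9/(-4)) = 36*(9*(-1/4)) = 36*(-9/4) = -81)
k*(S(-22, -19) - 680) = -81*(-23 - 680) = -81*(-703) = 56943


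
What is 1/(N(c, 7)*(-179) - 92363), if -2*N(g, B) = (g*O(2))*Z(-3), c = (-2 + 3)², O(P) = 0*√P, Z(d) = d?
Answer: -1/92363 ≈ -1.0827e-5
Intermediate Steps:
O(P) = 0
c = 1 (c = 1² = 1)
N(g, B) = 0 (N(g, B) = -g*0*(-3)/2 = -0*(-3) = -½*0 = 0)
1/(N(c, 7)*(-179) - 92363) = 1/(0*(-179) - 92363) = 1/(0 - 92363) = 1/(-92363) = -1/92363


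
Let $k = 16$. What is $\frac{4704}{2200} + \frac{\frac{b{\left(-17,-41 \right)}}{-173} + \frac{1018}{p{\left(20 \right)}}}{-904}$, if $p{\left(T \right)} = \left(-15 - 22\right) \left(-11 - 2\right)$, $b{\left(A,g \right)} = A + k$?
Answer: $\frac{44183472951}{20686751800} \approx 2.1358$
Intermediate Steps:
$b{\left(A,g \right)} = 16 + A$ ($b{\left(A,g \right)} = A + 16 = 16 + A$)
$p{\left(T \right)} = 481$ ($p{\left(T \right)} = \left(-37\right) \left(-13\right) = 481$)
$\frac{4704}{2200} + \frac{\frac{b{\left(-17,-41 \right)}}{-173} + \frac{1018}{p{\left(20 \right)}}}{-904} = \frac{4704}{2200} + \frac{\frac{16 - 17}{-173} + \frac{1018}{481}}{-904} = 4704 \cdot \frac{1}{2200} + \left(\left(-1\right) \left(- \frac{1}{173}\right) + 1018 \cdot \frac{1}{481}\right) \left(- \frac{1}{904}\right) = \frac{588}{275} + \left(\frac{1}{173} + \frac{1018}{481}\right) \left(- \frac{1}{904}\right) = \frac{588}{275} + \frac{176595}{83213} \left(- \frac{1}{904}\right) = \frac{588}{275} - \frac{176595}{75224552} = \frac{44183472951}{20686751800}$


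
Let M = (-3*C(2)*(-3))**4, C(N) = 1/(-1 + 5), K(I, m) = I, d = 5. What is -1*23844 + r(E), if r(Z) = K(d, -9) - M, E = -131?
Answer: -6109345/256 ≈ -23865.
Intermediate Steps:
C(N) = 1/4
M = 6561/256 (M = (-3*1/4*(-3))**4 = (-3/4*(-3))**4 = (9/4)**4 = 6561/256 ≈ 25.629)
r(Z) = -5281/256 (r(Z) = 5 - 1*6561/256 = 5 - 6561/256 = -5281/256)
-1*23844 + r(E) = -1*23844 - 5281/256 = -23844 - 5281/256 = -6109345/256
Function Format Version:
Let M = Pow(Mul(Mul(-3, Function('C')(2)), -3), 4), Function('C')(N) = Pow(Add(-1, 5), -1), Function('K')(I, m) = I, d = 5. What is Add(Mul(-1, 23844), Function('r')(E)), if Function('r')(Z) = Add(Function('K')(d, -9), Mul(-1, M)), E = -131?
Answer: Rational(-6109345, 256) ≈ -23865.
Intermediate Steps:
Function('C')(N) = Rational(1, 4) (Function('C')(N) = Pow(4, -1) = Rational(1, 4))
M = Rational(6561, 256) (M = Pow(Mul(Mul(-3, Rational(1, 4)), -3), 4) = Pow(Mul(Rational(-3, 4), -3), 4) = Pow(Rational(9, 4), 4) = Rational(6561, 256) ≈ 25.629)
Function('r')(Z) = Rational(-5281, 256) (Function('r')(Z) = Add(5, Mul(-1, Rational(6561, 256))) = Add(5, Rational(-6561, 256)) = Rational(-5281, 256))
Add(Mul(-1, 23844), Function('r')(E)) = Add(Mul(-1, 23844), Rational(-5281, 256)) = Add(-23844, Rational(-5281, 256)) = Rational(-6109345, 256)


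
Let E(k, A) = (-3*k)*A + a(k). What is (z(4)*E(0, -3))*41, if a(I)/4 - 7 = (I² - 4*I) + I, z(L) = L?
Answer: 4592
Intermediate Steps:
a(I) = 28 - 12*I + 4*I² (a(I) = 28 + 4*((I² - 4*I) + I) = 28 + 4*(I² - 3*I) = 28 + (-12*I + 4*I²) = 28 - 12*I + 4*I²)
E(k, A) = 28 - 12*k + 4*k² - 3*A*k (E(k, A) = (-3*k)*A + (28 - 12*k + 4*k²) = -3*A*k + (28 - 12*k + 4*k²) = 28 - 12*k + 4*k² - 3*A*k)
(z(4)*E(0, -3))*41 = (4*(28 - 12*0 + 4*0² - 3*(-3)*0))*41 = (4*(28 + 0 + 4*0 + 0))*41 = (4*(28 + 0 + 0 + 0))*41 = (4*28)*41 = 112*41 = 4592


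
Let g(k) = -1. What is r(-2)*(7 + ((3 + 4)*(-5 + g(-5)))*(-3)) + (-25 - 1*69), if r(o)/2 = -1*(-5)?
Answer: 1236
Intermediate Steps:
r(o) = 10 (r(o) = 2*(-1*(-5)) = 2*5 = 10)
r(-2)*(7 + ((3 + 4)*(-5 + g(-5)))*(-3)) + (-25 - 1*69) = 10*(7 + ((3 + 4)*(-5 - 1))*(-3)) + (-25 - 1*69) = 10*(7 + (7*(-6))*(-3)) + (-25 - 69) = 10*(7 - 42*(-3)) - 94 = 10*(7 + 126) - 94 = 10*133 - 94 = 1330 - 94 = 1236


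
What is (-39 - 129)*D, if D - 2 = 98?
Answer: -16800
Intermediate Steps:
D = 100 (D = 2 + 98 = 100)
(-39 - 129)*D = (-39 - 129)*100 = -168*100 = -16800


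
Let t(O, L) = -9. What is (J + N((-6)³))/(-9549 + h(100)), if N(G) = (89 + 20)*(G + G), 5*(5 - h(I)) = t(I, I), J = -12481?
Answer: 297845/47711 ≈ 6.2427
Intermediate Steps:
h(I) = 34/5 (h(I) = 5 - ⅕*(-9) = 5 + 9/5 = 34/5)
N(G) = 218*G (N(G) = 109*(2*G) = 218*G)
(J + N((-6)³))/(-9549 + h(100)) = (-12481 + 218*(-6)³)/(-9549 + 34/5) = (-12481 + 218*(-216))/(-47711/5) = (-12481 - 47088)*(-5/47711) = -59569*(-5/47711) = 297845/47711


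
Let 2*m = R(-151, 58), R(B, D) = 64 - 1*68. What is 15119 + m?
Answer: 15117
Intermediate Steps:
R(B, D) = -4 (R(B, D) = 64 - 68 = -4)
m = -2 (m = (½)*(-4) = -2)
15119 + m = 15119 - 2 = 15117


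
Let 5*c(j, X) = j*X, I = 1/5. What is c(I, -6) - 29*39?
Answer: -28281/25 ≈ -1131.2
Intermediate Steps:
I = ⅕ ≈ 0.20000
c(j, X) = X*j/5 (c(j, X) = (j*X)/5 = (X*j)/5 = X*j/5)
c(I, -6) - 29*39 = (⅕)*(-6)*(⅕) - 29*39 = -6/25 - 1131 = -28281/25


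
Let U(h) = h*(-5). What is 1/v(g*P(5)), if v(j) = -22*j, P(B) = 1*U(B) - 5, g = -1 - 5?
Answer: -1/3960 ≈ -0.00025253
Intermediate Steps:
g = -6
U(h) = -5*h
P(B) = -5 - 5*B (P(B) = 1*(-5*B) - 5 = -5*B - 5 = -5 - 5*B)
1/v(g*P(5)) = 1/(-(-132)*(-5 - 5*5)) = 1/(-(-132)*(-5 - 25)) = 1/(-(-132)*(-30)) = 1/(-22*180) = 1/(-3960) = -1/3960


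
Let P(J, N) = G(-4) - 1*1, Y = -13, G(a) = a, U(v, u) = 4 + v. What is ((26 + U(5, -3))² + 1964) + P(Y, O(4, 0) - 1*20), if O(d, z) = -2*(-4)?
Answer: 3184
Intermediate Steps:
O(d, z) = 8
P(J, N) = -5 (P(J, N) = -4 - 1*1 = -4 - 1 = -5)
((26 + U(5, -3))² + 1964) + P(Y, O(4, 0) - 1*20) = ((26 + (4 + 5))² + 1964) - 5 = ((26 + 9)² + 1964) - 5 = (35² + 1964) - 5 = (1225 + 1964) - 5 = 3189 - 5 = 3184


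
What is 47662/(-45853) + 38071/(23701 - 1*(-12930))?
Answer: -237159/1679641243 ≈ -0.00014120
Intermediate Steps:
47662/(-45853) + 38071/(23701 - 1*(-12930)) = 47662*(-1/45853) + 38071/(23701 + 12930) = -47662/45853 + 38071/36631 = -237159/1679641243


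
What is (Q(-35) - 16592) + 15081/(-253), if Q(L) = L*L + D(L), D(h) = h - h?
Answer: -354812/23 ≈ -15427.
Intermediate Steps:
D(h) = 0
Q(L) = L² (Q(L) = L*L + 0 = L² + 0 = L²)
(Q(-35) - 16592) + 15081/(-253) = ((-35)² - 16592) + 15081/(-253) = (1225 - 16592) + 15081*(-1/253) = -15367 - 1371/23 = -354812/23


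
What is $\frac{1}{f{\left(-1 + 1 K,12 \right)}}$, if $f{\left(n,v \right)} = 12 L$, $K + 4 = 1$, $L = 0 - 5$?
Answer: $- \frac{1}{60} \approx -0.016667$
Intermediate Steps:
$L = -5$ ($L = 0 - 5 = -5$)
$K = -3$ ($K = -4 + 1 = -3$)
$f{\left(n,v \right)} = -60$ ($f{\left(n,v \right)} = 12 \left(-5\right) = -60$)
$\frac{1}{f{\left(-1 + 1 K,12 \right)}} = \frac{1}{-60} = - \frac{1}{60}$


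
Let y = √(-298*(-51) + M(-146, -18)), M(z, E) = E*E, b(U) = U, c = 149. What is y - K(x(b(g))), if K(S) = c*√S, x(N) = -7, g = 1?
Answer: √15522 - 149*I*√7 ≈ 124.59 - 394.22*I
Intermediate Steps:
M(z, E) = E²
K(S) = 149*√S
y = √15522 (y = √(-298*(-51) + (-18)²) = √(15198 + 324) = √15522 ≈ 124.59)
y - K(x(b(g))) = √15522 - 149*√(-7) = √15522 - 149*I*√7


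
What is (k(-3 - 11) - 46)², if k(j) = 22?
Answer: 576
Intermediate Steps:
(k(-3 - 11) - 46)² = (22 - 46)² = (-24)² = 576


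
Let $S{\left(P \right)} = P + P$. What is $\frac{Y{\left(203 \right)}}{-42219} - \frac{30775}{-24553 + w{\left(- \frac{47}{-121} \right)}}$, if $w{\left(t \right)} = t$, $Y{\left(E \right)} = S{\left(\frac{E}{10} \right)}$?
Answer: $\frac{785467197827}{627134958270} \approx 1.2525$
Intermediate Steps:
$S{\left(P \right)} = 2 P$
$Y{\left(E \right)} = \frac{E}{5}$ ($Y{\left(E \right)} = 2 \frac{E}{10} = \frac{E}{5}$)
$\frac{Y{\left(203 \right)}}{-42219} - \frac{30775}{-24553 + w{\left(- \frac{47}{-121} \right)}} = \frac{\frac{1}{5} \cdot 203}{-42219} - \frac{30775}{-24553 - \frac{47}{-121}} = \frac{203}{5} \left(- \frac{1}{42219}\right) - \frac{30775}{-24553 - - \frac{47}{121}} = - \frac{203}{211095} - \frac{30775}{-24553 + \frac{47}{121}} = - \frac{203}{211095} - \frac{30775}{- \frac{2970866}{121}} = - \frac{203}{211095} - - \frac{3723775}{2970866} = - \frac{203}{211095} + \frac{3723775}{2970866} = \frac{785467197827}{627134958270}$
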